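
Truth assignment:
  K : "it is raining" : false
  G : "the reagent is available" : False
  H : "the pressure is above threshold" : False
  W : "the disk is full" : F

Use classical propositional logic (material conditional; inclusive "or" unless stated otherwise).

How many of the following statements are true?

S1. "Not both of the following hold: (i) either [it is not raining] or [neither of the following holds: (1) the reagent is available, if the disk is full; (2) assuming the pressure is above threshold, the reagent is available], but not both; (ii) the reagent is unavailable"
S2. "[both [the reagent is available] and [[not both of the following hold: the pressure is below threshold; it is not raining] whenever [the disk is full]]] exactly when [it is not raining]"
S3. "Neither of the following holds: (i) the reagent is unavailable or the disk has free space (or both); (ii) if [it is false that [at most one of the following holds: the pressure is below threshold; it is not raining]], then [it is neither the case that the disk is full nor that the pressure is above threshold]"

0

S1: This is (¬K ⊕ ((W → G) ↓ (H → G))) ↑ ¬G.

¬K = ¬F = T
W → G = F → F = T
H → G = F → F = T
(W → G) ↓ (H → G) = T ↓ T = F
¬K ⊕ ((W → G) ↓ (H → G)) = T ⊕ F = T
¬G = ¬F = T
(¬K ⊕ ((W → G) ↓ (H → G))) ↑ ¬G = T ↑ T = F
Hence S1 is false.

S2: Formalization: (G ∧ (W → (¬H ↑ ¬K))) ↔ ¬K

¬H = ¬F = T
¬K = ¬F = T
¬H ↑ ¬K = T ↑ T = F
W → (¬H ↑ ¬K) = F → F = T
G ∧ (W → (¬H ↑ ¬K)) = F ∧ T = F
¬K = ¬F = T
(G ∧ (W → (¬H ↑ ¬K))) ↔ ¬K = F ↔ T = F
So S2 is false.

S3: Formalization: (¬G ∨ ¬W) ↓ (¬(¬H ↑ ¬K) → (W ↓ H))

¬G = ¬F = T
¬W = ¬F = T
¬G ∨ ¬W = T ∨ T = T
¬H = ¬F = T
¬K = ¬F = T
¬H ↑ ¬K = T ↑ T = F
¬(¬H ↑ ¬K) = ¬F = T
W ↓ H = F ↓ F = T
¬(¬H ↑ ¬K) → (W ↓ H) = T → T = T
(¬G ∨ ¬W) ↓ (¬(¬H ↑ ¬K) → (W ↓ H)) = T ↓ T = F
So S3 is false.

0 of the 3 statements are true (none).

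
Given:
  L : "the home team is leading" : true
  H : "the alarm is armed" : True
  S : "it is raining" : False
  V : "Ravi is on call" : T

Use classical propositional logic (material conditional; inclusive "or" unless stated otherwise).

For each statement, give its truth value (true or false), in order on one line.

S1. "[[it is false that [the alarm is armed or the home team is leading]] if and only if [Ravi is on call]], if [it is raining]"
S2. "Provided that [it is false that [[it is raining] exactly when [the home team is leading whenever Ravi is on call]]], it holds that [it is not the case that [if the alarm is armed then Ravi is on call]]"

S1 true, S2 false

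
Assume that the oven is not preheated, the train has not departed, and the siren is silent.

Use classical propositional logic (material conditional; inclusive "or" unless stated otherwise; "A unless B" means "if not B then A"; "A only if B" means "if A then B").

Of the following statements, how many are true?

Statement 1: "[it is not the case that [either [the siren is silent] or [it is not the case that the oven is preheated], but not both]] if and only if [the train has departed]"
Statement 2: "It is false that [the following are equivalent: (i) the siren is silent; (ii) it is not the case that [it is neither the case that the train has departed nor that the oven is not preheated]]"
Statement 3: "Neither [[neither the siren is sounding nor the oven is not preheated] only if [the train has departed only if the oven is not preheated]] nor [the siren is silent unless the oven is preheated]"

Let R = "the siren is sounding" (False), P = "the oven is preheated" (False), Q = "the train has departed" (False).

Statement 1: This is not (not R xor not P) iff Q.

not R = not False = True
not P = not False = True
not R xor not P = True xor True = False
not (not R xor not P) = not False = True
not (not R xor not P) iff Q = True iff False = False
So Statement 1 is false.

Statement 2: In symbols: not (not R iff not (Q nor not P))

not R = not False = True
not P = not False = True
Q nor not P = False nor True = False
not (Q nor not P) = not False = True
not R iff not (Q nor not P) = True iff True = True
not (not R iff not (Q nor not P)) = not True = False
Hence Statement 2 is false.

Statement 3: This is ((R nor not P) -> (Q -> not P)) nor (not R or P).

not P = not False = True
R nor not P = False nor True = False
not P = not False = True
Q -> not P = False -> True = True
(R nor not P) -> (Q -> not P) = False -> True = True
not R = not False = True
not R or P = True or False = True
((R nor not P) -> (Q -> not P)) nor (not R or P) = True nor True = False
Hence Statement 3 is false.

0 of the 3 statements are true (none).

0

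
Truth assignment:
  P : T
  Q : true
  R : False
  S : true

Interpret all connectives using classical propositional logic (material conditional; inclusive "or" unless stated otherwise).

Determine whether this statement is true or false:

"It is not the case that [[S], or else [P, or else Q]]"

Parsed as ¬(S ∨ (P ∨ Q))

P ∨ Q = T ∨ T = T
S ∨ (P ∨ Q) = T ∨ T = T
¬(S ∨ (P ∨ Q)) = ¬T = F

The statement is false.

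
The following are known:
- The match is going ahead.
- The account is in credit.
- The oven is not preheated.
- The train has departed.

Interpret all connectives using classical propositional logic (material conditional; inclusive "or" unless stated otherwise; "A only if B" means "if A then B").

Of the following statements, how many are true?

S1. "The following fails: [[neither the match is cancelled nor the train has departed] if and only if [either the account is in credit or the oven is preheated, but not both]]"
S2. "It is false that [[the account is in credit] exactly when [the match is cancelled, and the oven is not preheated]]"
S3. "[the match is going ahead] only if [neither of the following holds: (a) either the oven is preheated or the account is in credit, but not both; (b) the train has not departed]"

2

Let M = "the match is cancelled" (F), G = "the train has departed" (T), S = "the account is overdrawn" (F), L = "the oven is preheated" (F).

S1: Parsed as ~((M nor G) <-> (~S xor L))

M nor G = F nor T = F
~S = ~F = T
~S xor L = T xor F = T
(M nor G) <-> (~S xor L) = F <-> T = F
~((M nor G) <-> (~S xor L)) = ~F = T
So S1 is true.

S2: Formalization: ~(~S <-> (M & ~L))

~S = ~F = T
~L = ~F = T
M & ~L = F & T = F
~S <-> (M & ~L) = T <-> F = F
~(~S <-> (M & ~L)) = ~F = T
Thus S2 is true.

S3: In symbols: ~M -> ((L xor ~S) nor ~G)

~M = ~F = T
~S = ~F = T
L xor ~S = F xor T = T
~G = ~T = F
(L xor ~S) nor ~G = T nor F = F
~M -> ((L xor ~S) nor ~G) = T -> F = F
Thus S3 is false.

2 of the 3 statements are true (S1, S2).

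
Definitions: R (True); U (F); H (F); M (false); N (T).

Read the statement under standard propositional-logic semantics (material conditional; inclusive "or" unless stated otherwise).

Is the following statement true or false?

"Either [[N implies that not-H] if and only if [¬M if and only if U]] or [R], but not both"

In symbols: ((N -> ~H) <-> (~M <-> U)) xor R

~H = ~F = T
N -> ~H = T -> T = T
~M = ~F = T
~M <-> U = T <-> F = F
(N -> ~H) <-> (~M <-> U) = T <-> F = F
((N -> ~H) <-> (~M <-> U)) xor R = F xor T = T

True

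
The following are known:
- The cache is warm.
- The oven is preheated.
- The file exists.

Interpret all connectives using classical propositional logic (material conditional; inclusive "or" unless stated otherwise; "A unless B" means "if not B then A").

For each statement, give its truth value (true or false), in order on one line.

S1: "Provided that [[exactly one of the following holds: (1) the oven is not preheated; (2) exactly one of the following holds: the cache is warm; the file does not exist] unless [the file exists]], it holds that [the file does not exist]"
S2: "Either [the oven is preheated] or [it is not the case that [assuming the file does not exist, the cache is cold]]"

Let V = "the oven is preheated" (T), G = "the cache is warm" (T), R = "the file exists" (T).

S1: Formalization: ((¬V ⊕ (G ⊕ ¬R)) ∨ R) → ¬R

¬V = ¬T = F
¬R = ¬T = F
G ⊕ ¬R = T ⊕ F = T
¬V ⊕ (G ⊕ ¬R) = F ⊕ T = T
(¬V ⊕ (G ⊕ ¬R)) ∨ R = T ∨ T = T
¬R = ¬T = F
((¬V ⊕ (G ⊕ ¬R)) ∨ R) → ¬R = T → F = F
So S1 is false.

S2: Parsed as V ∨ ¬(¬R → ¬G)

¬R = ¬T = F
¬G = ¬T = F
¬R → ¬G = F → F = T
¬(¬R → ¬G) = ¬T = F
V ∨ ¬(¬R → ¬G) = T ∨ F = T
Thus S2 is true.

S1 F, S2 T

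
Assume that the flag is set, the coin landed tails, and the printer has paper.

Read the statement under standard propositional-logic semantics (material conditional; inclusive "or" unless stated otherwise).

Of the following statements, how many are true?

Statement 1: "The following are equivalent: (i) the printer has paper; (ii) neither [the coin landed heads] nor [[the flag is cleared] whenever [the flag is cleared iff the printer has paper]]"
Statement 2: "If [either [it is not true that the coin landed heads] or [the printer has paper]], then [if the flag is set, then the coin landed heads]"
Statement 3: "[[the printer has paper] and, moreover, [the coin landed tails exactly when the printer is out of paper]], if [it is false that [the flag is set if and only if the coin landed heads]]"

0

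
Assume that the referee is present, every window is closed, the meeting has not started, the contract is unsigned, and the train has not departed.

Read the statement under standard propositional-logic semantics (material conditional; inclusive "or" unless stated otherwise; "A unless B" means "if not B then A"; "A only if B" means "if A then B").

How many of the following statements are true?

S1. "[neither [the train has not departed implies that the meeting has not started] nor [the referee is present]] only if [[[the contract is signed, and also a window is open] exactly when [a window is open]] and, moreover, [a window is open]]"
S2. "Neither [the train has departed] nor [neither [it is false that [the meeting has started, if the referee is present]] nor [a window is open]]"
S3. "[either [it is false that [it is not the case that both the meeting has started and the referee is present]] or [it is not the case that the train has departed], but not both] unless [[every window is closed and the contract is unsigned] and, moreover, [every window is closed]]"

Let U = "the train has departed" (F), R = "the meeting has started" (F), P = "the referee is present" (T), S = "the contract is signed" (F), Q = "a window is open" (F).

S1: Formalization: ((~U -> ~R) nor P) -> (((S & Q) <-> Q) & Q)

~U = ~F = T
~R = ~F = T
~U -> ~R = T -> T = T
(~U -> ~R) nor P = T nor T = F
S & Q = F & F = F
(S & Q) <-> Q = F <-> F = T
((S & Q) <-> Q) & Q = T & F = F
((~U -> ~R) nor P) -> (((S & Q) <-> Q) & Q) = F -> F = T
So S1 is true.

S2: In symbols: U nor (~(P -> R) nor Q)

P -> R = T -> F = F
~(P -> R) = ~F = T
~(P -> R) nor Q = T nor F = F
U nor (~(P -> R) nor Q) = F nor F = T
Thus S2 is true.

S3: Formalization: (~(R nand P) xor ~U) | ((~Q & ~S) & ~Q)

R nand P = F nand T = T
~(R nand P) = ~T = F
~U = ~F = T
~(R nand P) xor ~U = F xor T = T
~Q = ~F = T
~S = ~F = T
~Q & ~S = T & T = T
~Q = ~F = T
(~Q & ~S) & ~Q = T & T = T
(~(R nand P) xor ~U) | ((~Q & ~S) & ~Q) = T | T = T
Thus S3 is true.

True statements: 3.

3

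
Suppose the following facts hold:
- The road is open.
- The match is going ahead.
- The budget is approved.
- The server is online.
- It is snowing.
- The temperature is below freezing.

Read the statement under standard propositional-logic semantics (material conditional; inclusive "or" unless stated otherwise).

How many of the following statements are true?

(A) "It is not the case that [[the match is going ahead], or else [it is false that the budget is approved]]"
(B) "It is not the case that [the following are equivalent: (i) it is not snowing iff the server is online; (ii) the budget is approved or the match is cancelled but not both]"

1

Let Q = "the match is cancelled" (F), R = "the budget is approved" (T), U = "it is snowing" (T), S = "the server is online" (T).

(A): This is ~(~Q | ~R).

~Q = ~F = T
~R = ~T = F
~Q | ~R = T | F = T
~(~Q | ~R) = ~T = F
Hence (A) is false.

(B): This is ~((~U <-> S) <-> (R xor Q)).

~U = ~T = F
~U <-> S = F <-> T = F
R xor Q = T xor F = T
(~U <-> S) <-> (R xor Q) = F <-> T = F
~((~U <-> S) <-> (R xor Q)) = ~F = T
So (B) is true.

1 of the 2 statements is true ((B)).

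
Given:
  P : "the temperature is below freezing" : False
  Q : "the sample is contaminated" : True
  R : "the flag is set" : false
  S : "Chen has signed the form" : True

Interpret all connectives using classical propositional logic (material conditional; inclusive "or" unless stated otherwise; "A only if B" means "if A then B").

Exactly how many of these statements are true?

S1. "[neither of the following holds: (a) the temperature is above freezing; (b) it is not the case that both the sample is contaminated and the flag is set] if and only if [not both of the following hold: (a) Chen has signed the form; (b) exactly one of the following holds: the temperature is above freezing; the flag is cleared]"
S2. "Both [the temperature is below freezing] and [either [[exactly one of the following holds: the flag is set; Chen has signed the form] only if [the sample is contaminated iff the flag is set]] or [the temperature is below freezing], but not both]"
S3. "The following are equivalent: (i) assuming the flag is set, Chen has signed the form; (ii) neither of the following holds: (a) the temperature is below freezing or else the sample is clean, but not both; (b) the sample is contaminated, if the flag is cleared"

S1: Formalization: (¬P ↓ (Q ↑ R)) ↔ (S ↑ (¬P ⊕ ¬R))

¬P = ¬F = T
Q ↑ R = T ↑ F = T
¬P ↓ (Q ↑ R) = T ↓ T = F
¬P = ¬F = T
¬R = ¬F = T
¬P ⊕ ¬R = T ⊕ T = F
S ↑ (¬P ⊕ ¬R) = T ↑ F = T
(¬P ↓ (Q ↑ R)) ↔ (S ↑ (¬P ⊕ ¬R)) = F ↔ T = F
So S1 is false.

S2: In symbols: P ∧ (((R ⊕ S) → (Q ↔ R)) ⊕ P)

R ⊕ S = F ⊕ T = T
Q ↔ R = T ↔ F = F
(R ⊕ S) → (Q ↔ R) = T → F = F
((R ⊕ S) → (Q ↔ R)) ⊕ P = F ⊕ F = F
P ∧ (((R ⊕ S) → (Q ↔ R)) ⊕ P) = F ∧ F = F
Hence S2 is false.

S3: Formalization: (R → S) ↔ ((P ⊕ ¬Q) ↓ (¬R → Q))

R → S = F → T = T
¬Q = ¬T = F
P ⊕ ¬Q = F ⊕ F = F
¬R = ¬F = T
¬R → Q = T → T = T
(P ⊕ ¬Q) ↓ (¬R → Q) = F ↓ T = F
(R → S) ↔ ((P ⊕ ¬Q) ↓ (¬R → Q)) = T ↔ F = F
So S3 is false.

True statements: 0 (none).

0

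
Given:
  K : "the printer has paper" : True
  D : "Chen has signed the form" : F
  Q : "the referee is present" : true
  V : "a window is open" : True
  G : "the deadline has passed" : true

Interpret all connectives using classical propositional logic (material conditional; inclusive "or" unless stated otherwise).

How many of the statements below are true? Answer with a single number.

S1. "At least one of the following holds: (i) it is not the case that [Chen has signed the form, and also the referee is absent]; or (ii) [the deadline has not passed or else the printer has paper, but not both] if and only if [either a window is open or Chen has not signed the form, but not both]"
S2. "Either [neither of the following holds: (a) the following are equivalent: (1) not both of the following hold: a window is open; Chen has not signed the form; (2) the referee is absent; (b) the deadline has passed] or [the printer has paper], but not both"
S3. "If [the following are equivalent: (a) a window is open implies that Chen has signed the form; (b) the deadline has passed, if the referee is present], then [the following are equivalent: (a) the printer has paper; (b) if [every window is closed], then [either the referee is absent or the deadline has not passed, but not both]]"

S1: This is ¬(D ∧ ¬Q) ∨ ((¬G ⊕ K) ↔ (V ⊕ ¬D)).

¬Q = ¬T = F
D ∧ ¬Q = F ∧ F = F
¬(D ∧ ¬Q) = ¬F = T
¬G = ¬T = F
¬G ⊕ K = F ⊕ T = T
¬D = ¬F = T
V ⊕ ¬D = T ⊕ T = F
(¬G ⊕ K) ↔ (V ⊕ ¬D) = T ↔ F = F
¬(D ∧ ¬Q) ∨ ((¬G ⊕ K) ↔ (V ⊕ ¬D)) = T ∨ F = T
Thus S1 is true.

S2: Formalization: (((V ↑ ¬D) ↔ ¬Q) ↓ G) ⊕ K

¬D = ¬F = T
V ↑ ¬D = T ↑ T = F
¬Q = ¬T = F
(V ↑ ¬D) ↔ ¬Q = F ↔ F = T
((V ↑ ¬D) ↔ ¬Q) ↓ G = T ↓ T = F
(((V ↑ ¬D) ↔ ¬Q) ↓ G) ⊕ K = F ⊕ T = T
Thus S2 is true.

S3: Parsed as ((V → D) ↔ (Q → G)) → (K ↔ (¬V → (¬Q ⊕ ¬G)))

V → D = T → F = F
Q → G = T → T = T
(V → D) ↔ (Q → G) = F ↔ T = F
¬V = ¬T = F
¬Q = ¬T = F
¬G = ¬T = F
¬Q ⊕ ¬G = F ⊕ F = F
¬V → (¬Q ⊕ ¬G) = F → F = T
K ↔ (¬V → (¬Q ⊕ ¬G)) = T ↔ T = T
((V → D) ↔ (Q → G)) → (K ↔ (¬V → (¬Q ⊕ ¬G))) = F → T = T
Thus S3 is true.

3 of the 3 statements are true (S1, S2, S3).

3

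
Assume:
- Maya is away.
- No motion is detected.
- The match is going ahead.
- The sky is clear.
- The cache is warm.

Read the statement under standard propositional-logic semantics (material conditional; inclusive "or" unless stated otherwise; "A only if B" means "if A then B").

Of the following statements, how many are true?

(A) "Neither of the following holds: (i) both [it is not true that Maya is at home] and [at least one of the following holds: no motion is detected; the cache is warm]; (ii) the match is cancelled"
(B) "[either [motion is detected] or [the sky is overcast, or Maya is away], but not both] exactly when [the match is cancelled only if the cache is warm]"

Let P = "Maya is at home" (False), Q = "motion is detected" (False), U = "the cache is warm" (True), R = "the match is cancelled" (False), S = "the sky is overcast" (False).

(A): Parsed as (not P and (not Q or U)) nor R

not P = not False = True
not Q = not False = True
not Q or U = True or True = True
not P and (not Q or U) = True and True = True
(not P and (not Q or U)) nor R = True nor False = False
Hence (A) is false.

(B): In symbols: (Q xor (S or not P)) iff (R -> U)

not P = not False = True
S or not P = False or True = True
Q xor (S or not P) = False xor True = True
R -> U = False -> True = True
(Q xor (S or not P)) iff (R -> U) = True iff True = True
So (B) is true.

True statements: 1.

1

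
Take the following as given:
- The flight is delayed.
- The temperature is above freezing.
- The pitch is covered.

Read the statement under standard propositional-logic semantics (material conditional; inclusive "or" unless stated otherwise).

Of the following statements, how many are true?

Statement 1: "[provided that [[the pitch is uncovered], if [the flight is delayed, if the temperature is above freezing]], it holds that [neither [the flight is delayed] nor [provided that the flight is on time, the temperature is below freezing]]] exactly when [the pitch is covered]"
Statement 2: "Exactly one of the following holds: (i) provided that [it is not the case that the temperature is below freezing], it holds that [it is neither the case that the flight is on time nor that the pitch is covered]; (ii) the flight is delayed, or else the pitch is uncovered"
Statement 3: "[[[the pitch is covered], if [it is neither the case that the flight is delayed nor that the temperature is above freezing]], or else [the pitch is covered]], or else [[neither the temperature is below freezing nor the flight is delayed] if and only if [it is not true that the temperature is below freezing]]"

3

Let G = "the temperature is below freezing" (False), R = "the flight is delayed" (True), H = "the pitch is covered" (True).

Statement 1: Formalization: (((not G -> R) -> not H) -> (R nor (not R -> G))) iff H

not G = not False = True
not G -> R = True -> True = True
not H = not True = False
(not G -> R) -> not H = True -> False = False
not R = not True = False
not R -> G = False -> False = True
R nor (not R -> G) = True nor True = False
((not G -> R) -> not H) -> (R nor (not R -> G)) = False -> False = True
(((not G -> R) -> not H) -> (R nor (not R -> G))) iff H = True iff True = True
Hence Statement 1 is true.

Statement 2: This is (not G -> (not R nor H)) xor (R or not H).

not G = not False = True
not R = not True = False
not R nor H = False nor True = False
not G -> (not R nor H) = True -> False = False
not H = not True = False
R or not H = True or False = True
(not G -> (not R nor H)) xor (R or not H) = False xor True = True
Hence Statement 2 is true.

Statement 3: This is (((R nor not G) -> H) or H) or ((G nor R) iff not G).

not G = not False = True
R nor not G = True nor True = False
(R nor not G) -> H = False -> True = True
((R nor not G) -> H) or H = True or True = True
G nor R = False nor True = False
not G = not False = True
(G nor R) iff not G = False iff True = False
(((R nor not G) -> H) or H) or ((G nor R) iff not G) = True or False = True
So Statement 3 is true.

Count: 3.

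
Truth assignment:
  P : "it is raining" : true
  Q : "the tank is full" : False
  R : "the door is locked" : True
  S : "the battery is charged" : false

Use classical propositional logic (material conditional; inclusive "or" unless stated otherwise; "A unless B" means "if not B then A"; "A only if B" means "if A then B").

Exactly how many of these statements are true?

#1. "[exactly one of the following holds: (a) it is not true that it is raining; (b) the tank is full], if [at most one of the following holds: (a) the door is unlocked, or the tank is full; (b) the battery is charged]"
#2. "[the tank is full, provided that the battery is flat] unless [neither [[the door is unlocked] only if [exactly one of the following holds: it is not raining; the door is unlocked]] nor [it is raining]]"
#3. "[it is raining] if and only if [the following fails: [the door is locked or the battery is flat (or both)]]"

0

#1: Parsed as ((~R | Q) nand S) -> (~P xor Q)

~R = ~T = F
~R | Q = F | F = F
(~R | Q) nand S = F nand F = T
~P = ~T = F
~P xor Q = F xor F = F
((~R | Q) nand S) -> (~P xor Q) = T -> F = F
Thus #1 is false.

#2: Formalization: (~S -> Q) | ((~R -> (~P xor ~R)) nor P)

~S = ~F = T
~S -> Q = T -> F = F
~R = ~T = F
~P = ~T = F
~R = ~T = F
~P xor ~R = F xor F = F
~R -> (~P xor ~R) = F -> F = T
(~R -> (~P xor ~R)) nor P = T nor T = F
(~S -> Q) | ((~R -> (~P xor ~R)) nor P) = F | F = F
Hence #2 is false.

#3: In symbols: P <-> ~(R | ~S)

~S = ~F = T
R | ~S = T | T = T
~(R | ~S) = ~T = F
P <-> ~(R | ~S) = T <-> F = F
Hence #3 is false.

0 of the 3 statements are true (none).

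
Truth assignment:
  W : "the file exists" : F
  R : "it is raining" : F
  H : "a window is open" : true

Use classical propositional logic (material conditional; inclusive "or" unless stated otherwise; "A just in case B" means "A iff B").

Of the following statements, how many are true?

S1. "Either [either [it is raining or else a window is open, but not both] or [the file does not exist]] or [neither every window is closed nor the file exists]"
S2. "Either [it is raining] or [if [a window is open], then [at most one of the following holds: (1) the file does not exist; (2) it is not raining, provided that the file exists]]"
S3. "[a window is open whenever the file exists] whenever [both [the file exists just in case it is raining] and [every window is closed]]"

2

S1: In symbols: ((R ⊕ H) ∨ ¬W) ∨ (¬H ↓ W)

R ⊕ H = F ⊕ T = T
¬W = ¬F = T
(R ⊕ H) ∨ ¬W = T ∨ T = T
¬H = ¬T = F
¬H ↓ W = F ↓ F = T
((R ⊕ H) ∨ ¬W) ∨ (¬H ↓ W) = T ∨ T = T
Thus S1 is true.

S2: In symbols: R ∨ (H → (¬W ↑ (W → ¬R)))

¬W = ¬F = T
¬R = ¬F = T
W → ¬R = F → T = T
¬W ↑ (W → ¬R) = T ↑ T = F
H → (¬W ↑ (W → ¬R)) = T → F = F
R ∨ (H → (¬W ↑ (W → ¬R))) = F ∨ F = F
So S2 is false.

S3: This is ((W ↔ R) ∧ ¬H) → (W → H).

W ↔ R = F ↔ F = T
¬H = ¬T = F
(W ↔ R) ∧ ¬H = T ∧ F = F
W → H = F → T = T
((W ↔ R) ∧ ¬H) → (W → H) = F → T = T
Hence S3 is true.

True statements: 2 (S1, S3).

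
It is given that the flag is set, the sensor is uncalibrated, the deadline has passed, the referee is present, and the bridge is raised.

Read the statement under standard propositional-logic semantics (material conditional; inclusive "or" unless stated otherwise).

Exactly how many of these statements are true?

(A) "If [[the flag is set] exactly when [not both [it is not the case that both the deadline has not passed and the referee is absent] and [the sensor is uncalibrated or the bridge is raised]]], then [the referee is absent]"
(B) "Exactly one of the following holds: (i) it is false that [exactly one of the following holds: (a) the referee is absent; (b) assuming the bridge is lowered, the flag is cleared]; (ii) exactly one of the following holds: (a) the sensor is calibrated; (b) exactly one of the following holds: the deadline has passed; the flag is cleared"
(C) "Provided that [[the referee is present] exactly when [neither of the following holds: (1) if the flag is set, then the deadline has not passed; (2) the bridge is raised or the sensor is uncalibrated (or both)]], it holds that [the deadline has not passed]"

Let G = "the flag is set" (True), Q = "the deadline has passed" (True), N = "the referee is present" (True), D = "the sensor is calibrated" (False), P = "the bridge is raised" (True).

(A): In symbols: (G iff ((not Q nand not N) nand (not D or P))) -> not N

not Q = not True = False
not N = not True = False
not Q nand not N = False nand False = True
not D = not False = True
not D or P = True or True = True
(not Q nand not N) nand (not D or P) = True nand True = False
G iff ((not Q nand not N) nand (not D or P)) = True iff False = False
not N = not True = False
(G iff ((not Q nand not N) nand (not D or P))) -> not N = False -> False = True
So (A) is true.

(B): Formalization: not (not N xor (not P -> not G)) xor (D xor (Q xor not G))

not N = not True = False
not P = not True = False
not G = not True = False
not P -> not G = False -> False = True
not N xor (not P -> not G) = False xor True = True
not (not N xor (not P -> not G)) = not True = False
not G = not True = False
Q xor not G = True xor False = True
D xor (Q xor not G) = False xor True = True
not (not N xor (not P -> not G)) xor (D xor (Q xor not G)) = False xor True = True
Hence (B) is true.

(C): This is (N iff ((G -> not Q) nor (P or not D))) -> not Q.

not Q = not True = False
G -> not Q = True -> False = False
not D = not False = True
P or not D = True or True = True
(G -> not Q) nor (P or not D) = False nor True = False
N iff ((G -> not Q) nor (P or not D)) = True iff False = False
not Q = not True = False
(N iff ((G -> not Q) nor (P or not D))) -> not Q = False -> False = True
Hence (C) is true.

3 of the 3 statements are true.

3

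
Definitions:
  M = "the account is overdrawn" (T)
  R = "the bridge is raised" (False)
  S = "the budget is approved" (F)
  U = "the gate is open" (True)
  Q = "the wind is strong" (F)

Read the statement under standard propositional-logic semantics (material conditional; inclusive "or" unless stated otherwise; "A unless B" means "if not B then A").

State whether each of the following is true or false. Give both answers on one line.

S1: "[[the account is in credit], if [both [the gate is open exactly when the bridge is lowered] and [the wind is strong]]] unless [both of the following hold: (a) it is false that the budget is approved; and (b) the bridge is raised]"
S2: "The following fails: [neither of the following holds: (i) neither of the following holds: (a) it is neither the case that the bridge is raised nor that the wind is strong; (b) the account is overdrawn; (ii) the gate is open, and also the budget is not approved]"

S1: This is (((U iff not R) and Q) -> not M) or (not S and R).

not R = not False = True
U iff not R = True iff True = True
(U iff not R) and Q = True and False = False
not M = not True = False
((U iff not R) and Q) -> not M = False -> False = True
not S = not False = True
not S and R = True and False = False
(((U iff not R) and Q) -> not M) or (not S and R) = True or False = True
Hence S1 is true.

S2: Parsed as not (((R nor Q) nor M) nor (U and not S))

R nor Q = False nor False = True
(R nor Q) nor M = True nor True = False
not S = not False = True
U and not S = True and True = True
((R nor Q) nor M) nor (U and not S) = False nor True = False
not (((R nor Q) nor M) nor (U and not S)) = not False = True
So S2 is true.

S1 True; S2 True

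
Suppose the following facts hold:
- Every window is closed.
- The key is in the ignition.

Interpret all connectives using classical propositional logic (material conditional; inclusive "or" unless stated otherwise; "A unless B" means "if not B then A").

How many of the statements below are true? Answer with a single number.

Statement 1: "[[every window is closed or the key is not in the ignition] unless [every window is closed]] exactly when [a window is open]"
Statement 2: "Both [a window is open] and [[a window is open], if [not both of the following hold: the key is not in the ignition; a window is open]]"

0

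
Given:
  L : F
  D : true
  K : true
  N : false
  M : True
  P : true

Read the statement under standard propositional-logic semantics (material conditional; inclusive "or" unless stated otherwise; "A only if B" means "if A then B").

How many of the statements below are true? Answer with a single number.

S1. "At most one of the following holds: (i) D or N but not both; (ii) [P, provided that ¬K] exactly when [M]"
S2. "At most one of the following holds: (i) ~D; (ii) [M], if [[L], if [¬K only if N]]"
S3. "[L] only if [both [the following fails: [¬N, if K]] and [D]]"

2

S1: Formalization: (D ⊕ N) ↑ ((¬K → P) ↔ M)

D ⊕ N = T ⊕ F = T
¬K = ¬T = F
¬K → P = F → T = T
(¬K → P) ↔ M = T ↔ T = T
(D ⊕ N) ↑ ((¬K → P) ↔ M) = T ↑ T = F
Hence S1 is false.

S2: Parsed as ¬D ↑ (((¬K → N) → L) → M)

¬D = ¬T = F
¬K = ¬T = F
¬K → N = F → F = T
(¬K → N) → L = T → F = F
((¬K → N) → L) → M = F → T = T
¬D ↑ (((¬K → N) → L) → M) = F ↑ T = T
Hence S2 is true.

S3: Formalization: L → (¬(K → ¬N) ∧ D)

¬N = ¬F = T
K → ¬N = T → T = T
¬(K → ¬N) = ¬T = F
¬(K → ¬N) ∧ D = F ∧ T = F
L → (¬(K → ¬N) ∧ D) = F → F = T
Hence S3 is true.

True statements: 2 (S2, S3).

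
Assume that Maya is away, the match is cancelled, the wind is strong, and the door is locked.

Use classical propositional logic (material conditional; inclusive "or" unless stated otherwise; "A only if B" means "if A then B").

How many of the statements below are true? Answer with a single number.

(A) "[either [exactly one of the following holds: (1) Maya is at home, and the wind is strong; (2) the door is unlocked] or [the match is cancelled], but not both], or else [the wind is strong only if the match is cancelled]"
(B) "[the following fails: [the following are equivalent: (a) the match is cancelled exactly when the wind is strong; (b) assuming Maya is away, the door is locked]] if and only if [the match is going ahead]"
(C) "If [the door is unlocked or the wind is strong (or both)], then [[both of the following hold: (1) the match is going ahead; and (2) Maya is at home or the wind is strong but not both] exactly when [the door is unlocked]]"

3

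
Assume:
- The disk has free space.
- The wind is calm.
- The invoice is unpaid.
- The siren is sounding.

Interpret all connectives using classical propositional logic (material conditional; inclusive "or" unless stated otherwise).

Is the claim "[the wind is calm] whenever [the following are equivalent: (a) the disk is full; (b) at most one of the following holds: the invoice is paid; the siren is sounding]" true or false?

Let P = "the disk is full" (F), R = "the invoice is paid" (F), S = "the siren is sounding" (T), Q = "the wind is strong" (F).
Parsed as (P ↔ (R ↑ S)) → ¬Q

R ↑ S = F ↑ T = T
P ↔ (R ↑ S) = F ↔ T = F
¬Q = ¬F = T
(P ↔ (R ↑ S)) → ¬Q = F → T = T

The statement is true.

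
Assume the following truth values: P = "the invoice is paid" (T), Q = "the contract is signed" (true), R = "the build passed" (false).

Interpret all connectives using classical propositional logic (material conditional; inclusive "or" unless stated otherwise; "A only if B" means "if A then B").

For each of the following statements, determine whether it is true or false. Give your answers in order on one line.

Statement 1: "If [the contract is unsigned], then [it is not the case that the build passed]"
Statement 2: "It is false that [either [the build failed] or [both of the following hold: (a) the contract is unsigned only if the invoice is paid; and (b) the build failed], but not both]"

Statement 1 True; Statement 2 True

Statement 1: This is ¬Q → ¬R.

¬Q = ¬T = F
¬R = ¬F = T
¬Q → ¬R = F → T = T
Hence Statement 1 is true.

Statement 2: Parsed as ¬(¬R ⊕ ((¬Q → P) ∧ ¬R))

¬R = ¬F = T
¬Q = ¬T = F
¬Q → P = F → T = T
¬R = ¬F = T
(¬Q → P) ∧ ¬R = T ∧ T = T
¬R ⊕ ((¬Q → P) ∧ ¬R) = T ⊕ T = F
¬(¬R ⊕ ((¬Q → P) ∧ ¬R)) = ¬F = T
Hence Statement 2 is true.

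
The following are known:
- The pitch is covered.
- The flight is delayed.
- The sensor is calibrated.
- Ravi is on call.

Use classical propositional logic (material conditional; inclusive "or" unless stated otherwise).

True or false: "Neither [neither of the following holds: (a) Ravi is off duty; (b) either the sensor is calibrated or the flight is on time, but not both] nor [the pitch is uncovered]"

True

Let S = "Ravi is on call" (T), R = "the sensor is calibrated" (T), Q = "the flight is delayed" (T), P = "the pitch is covered" (T).
This is (¬S ↓ (R ⊕ ¬Q)) ↓ ¬P.

¬S = ¬T = F
¬Q = ¬T = F
R ⊕ ¬Q = T ⊕ F = T
¬S ↓ (R ⊕ ¬Q) = F ↓ T = F
¬P = ¬T = F
(¬S ↓ (R ⊕ ¬Q)) ↓ ¬P = F ↓ F = T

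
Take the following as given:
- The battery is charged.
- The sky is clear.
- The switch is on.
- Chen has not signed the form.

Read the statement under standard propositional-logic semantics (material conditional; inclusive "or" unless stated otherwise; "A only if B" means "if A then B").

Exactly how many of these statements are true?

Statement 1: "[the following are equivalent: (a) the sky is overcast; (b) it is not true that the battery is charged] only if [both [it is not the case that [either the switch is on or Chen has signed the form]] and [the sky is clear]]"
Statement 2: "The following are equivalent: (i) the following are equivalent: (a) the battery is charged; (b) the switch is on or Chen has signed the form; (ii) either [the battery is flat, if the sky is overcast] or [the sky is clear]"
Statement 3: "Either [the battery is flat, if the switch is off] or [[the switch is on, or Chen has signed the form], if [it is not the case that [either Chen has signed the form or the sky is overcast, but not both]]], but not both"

Let Q = "the sky is overcast" (F), P = "the battery is charged" (T), R = "the switch is on" (T), S = "Chen has signed the form" (F).

Statement 1: This is (Q ↔ ¬P) → (¬(R ∨ S) ∧ ¬Q).

¬P = ¬T = F
Q ↔ ¬P = F ↔ F = T
R ∨ S = T ∨ F = T
¬(R ∨ S) = ¬T = F
¬Q = ¬F = T
¬(R ∨ S) ∧ ¬Q = F ∧ T = F
(Q ↔ ¬P) → (¬(R ∨ S) ∧ ¬Q) = T → F = F
Thus Statement 1 is false.

Statement 2: Parsed as (P ↔ (R ∨ S)) ↔ ((Q → ¬P) ∨ ¬Q)

R ∨ S = T ∨ F = T
P ↔ (R ∨ S) = T ↔ T = T
¬P = ¬T = F
Q → ¬P = F → F = T
¬Q = ¬F = T
(Q → ¬P) ∨ ¬Q = T ∨ T = T
(P ↔ (R ∨ S)) ↔ ((Q → ¬P) ∨ ¬Q) = T ↔ T = T
Thus Statement 2 is true.

Statement 3: This is (¬R → ¬P) ⊕ (¬(S ⊕ Q) → (R ∨ S)).

¬R = ¬T = F
¬P = ¬T = F
¬R → ¬P = F → F = T
S ⊕ Q = F ⊕ F = F
¬(S ⊕ Q) = ¬F = T
R ∨ S = T ∨ F = T
¬(S ⊕ Q) → (R ∨ S) = T → T = T
(¬R → ¬P) ⊕ (¬(S ⊕ Q) → (R ∨ S)) = T ⊕ T = F
So Statement 3 is false.

1 of the 3 statements is true.

1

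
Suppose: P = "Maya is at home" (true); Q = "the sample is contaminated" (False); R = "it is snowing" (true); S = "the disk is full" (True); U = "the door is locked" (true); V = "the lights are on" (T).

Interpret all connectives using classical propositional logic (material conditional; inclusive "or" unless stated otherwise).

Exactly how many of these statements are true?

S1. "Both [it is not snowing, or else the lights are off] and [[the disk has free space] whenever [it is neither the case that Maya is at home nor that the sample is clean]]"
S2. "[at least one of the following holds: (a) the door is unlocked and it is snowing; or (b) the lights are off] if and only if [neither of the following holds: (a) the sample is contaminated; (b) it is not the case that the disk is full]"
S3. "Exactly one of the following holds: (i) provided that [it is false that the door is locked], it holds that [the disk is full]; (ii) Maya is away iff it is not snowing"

0

S1: In symbols: (¬R ∨ ¬V) ∧ ((P ↓ ¬Q) → ¬S)

¬R = ¬T = F
¬V = ¬T = F
¬R ∨ ¬V = F ∨ F = F
¬Q = ¬F = T
P ↓ ¬Q = T ↓ T = F
¬S = ¬T = F
(P ↓ ¬Q) → ¬S = F → F = T
(¬R ∨ ¬V) ∧ ((P ↓ ¬Q) → ¬S) = F ∧ T = F
So S1 is false.

S2: In symbols: ((¬U ∧ R) ∨ ¬V) ↔ (Q ↓ ¬S)

¬U = ¬T = F
¬U ∧ R = F ∧ T = F
¬V = ¬T = F
(¬U ∧ R) ∨ ¬V = F ∨ F = F
¬S = ¬T = F
Q ↓ ¬S = F ↓ F = T
((¬U ∧ R) ∨ ¬V) ↔ (Q ↓ ¬S) = F ↔ T = F
Thus S2 is false.

S3: In symbols: (¬U → S) ⊕ (¬P ↔ ¬R)

¬U = ¬T = F
¬U → S = F → T = T
¬P = ¬T = F
¬R = ¬T = F
¬P ↔ ¬R = F ↔ F = T
(¬U → S) ⊕ (¬P ↔ ¬R) = T ⊕ T = F
Hence S3 is false.

True statements: 0 (none).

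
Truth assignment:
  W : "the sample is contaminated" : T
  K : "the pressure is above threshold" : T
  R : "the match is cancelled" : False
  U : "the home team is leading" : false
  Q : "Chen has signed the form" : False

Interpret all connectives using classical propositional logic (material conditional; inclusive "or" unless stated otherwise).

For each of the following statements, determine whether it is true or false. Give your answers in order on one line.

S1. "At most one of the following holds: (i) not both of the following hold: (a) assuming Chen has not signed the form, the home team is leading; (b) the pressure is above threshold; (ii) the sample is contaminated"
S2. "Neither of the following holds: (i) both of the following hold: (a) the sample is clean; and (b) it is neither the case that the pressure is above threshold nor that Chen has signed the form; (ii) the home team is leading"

S1: In symbols: ((¬Q → U) ↑ K) ↑ W

¬Q = ¬F = T
¬Q → U = T → F = F
(¬Q → U) ↑ K = F ↑ T = T
((¬Q → U) ↑ K) ↑ W = T ↑ T = F
So S1 is false.

S2: Parsed as (¬W ∧ (K ↓ Q)) ↓ U

¬W = ¬T = F
K ↓ Q = T ↓ F = F
¬W ∧ (K ↓ Q) = F ∧ F = F
(¬W ∧ (K ↓ Q)) ↓ U = F ↓ F = T
Hence S2 is true.

S1 false; S2 true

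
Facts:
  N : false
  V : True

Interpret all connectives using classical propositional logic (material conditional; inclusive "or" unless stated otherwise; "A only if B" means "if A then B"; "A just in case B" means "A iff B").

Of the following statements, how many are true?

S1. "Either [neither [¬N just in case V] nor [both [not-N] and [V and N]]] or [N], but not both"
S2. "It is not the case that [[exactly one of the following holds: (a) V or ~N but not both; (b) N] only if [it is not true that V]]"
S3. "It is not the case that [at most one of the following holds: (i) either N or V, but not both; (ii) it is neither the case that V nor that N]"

S1: In symbols: ((~N <-> V) nor (~N & (V & N))) xor N

~N = ~F = T
~N <-> V = T <-> T = T
~N = ~F = T
V & N = T & F = F
~N & (V & N) = T & F = F
(~N <-> V) nor (~N & (V & N)) = T nor F = F
((~N <-> V) nor (~N & (V & N))) xor N = F xor F = F
Thus S1 is false.

S2: Parsed as ~(((V xor ~N) xor N) -> ~V)

~N = ~F = T
V xor ~N = T xor T = F
(V xor ~N) xor N = F xor F = F
~V = ~T = F
((V xor ~N) xor N) -> ~V = F -> F = T
~(((V xor ~N) xor N) -> ~V) = ~T = F
Thus S2 is false.

S3: Formalization: ~((N xor V) nand (V nor N))

N xor V = F xor T = T
V nor N = T nor F = F
(N xor V) nand (V nor N) = T nand F = T
~((N xor V) nand (V nor N)) = ~T = F
So S3 is false.

True statements: 0 (none).

0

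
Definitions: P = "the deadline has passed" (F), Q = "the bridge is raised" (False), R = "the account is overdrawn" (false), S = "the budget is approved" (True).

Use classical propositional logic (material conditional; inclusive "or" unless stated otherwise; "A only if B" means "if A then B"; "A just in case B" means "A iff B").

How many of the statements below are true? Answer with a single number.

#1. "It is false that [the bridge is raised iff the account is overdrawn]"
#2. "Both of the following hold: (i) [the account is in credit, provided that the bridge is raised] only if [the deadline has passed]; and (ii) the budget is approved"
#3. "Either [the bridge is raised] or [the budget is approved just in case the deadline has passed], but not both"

#1: Parsed as ~(Q <-> R)

Q <-> R = F <-> F = T
~(Q <-> R) = ~T = F
Thus #1 is false.

#2: This is ((Q -> ~R) -> P) & S.

~R = ~F = T
Q -> ~R = F -> T = T
(Q -> ~R) -> P = T -> F = F
((Q -> ~R) -> P) & S = F & T = F
Hence #2 is false.

#3: Formalization: Q xor (S <-> P)

S <-> P = T <-> F = F
Q xor (S <-> P) = F xor F = F
Thus #3 is false.

True statements: 0 (none).

0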